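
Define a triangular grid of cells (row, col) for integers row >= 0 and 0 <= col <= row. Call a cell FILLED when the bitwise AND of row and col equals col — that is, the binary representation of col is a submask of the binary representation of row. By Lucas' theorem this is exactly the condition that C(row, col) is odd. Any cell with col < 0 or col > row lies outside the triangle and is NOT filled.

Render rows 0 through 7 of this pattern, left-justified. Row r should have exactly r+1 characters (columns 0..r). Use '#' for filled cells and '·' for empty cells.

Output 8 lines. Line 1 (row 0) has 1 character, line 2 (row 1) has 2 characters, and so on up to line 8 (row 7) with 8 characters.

Answer: #
##
#·#
####
#···#
##··##
#·#·#·#
########

Derivation:
r0=0: #
r1=1: ##
r2=10: #·#
r3=11: ####
r4=100: #···#
r5=101: ##··##
r6=110: #·#·#·#
r7=111: ########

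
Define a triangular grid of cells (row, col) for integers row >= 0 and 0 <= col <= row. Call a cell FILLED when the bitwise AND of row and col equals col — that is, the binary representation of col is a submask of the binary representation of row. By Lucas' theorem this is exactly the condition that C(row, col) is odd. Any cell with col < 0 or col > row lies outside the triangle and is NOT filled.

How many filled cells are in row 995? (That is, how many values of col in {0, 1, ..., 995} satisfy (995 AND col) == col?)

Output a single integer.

995 in binary = 1111100011
popcount(995) = number of 1-bits in 1111100011 = 7
A col c satisfies (995 AND c) == c iff every set bit of c is also set in 995; each of the 7 set bits of 995 can independently be on or off in c.
count = 2^7 = 128

Answer: 128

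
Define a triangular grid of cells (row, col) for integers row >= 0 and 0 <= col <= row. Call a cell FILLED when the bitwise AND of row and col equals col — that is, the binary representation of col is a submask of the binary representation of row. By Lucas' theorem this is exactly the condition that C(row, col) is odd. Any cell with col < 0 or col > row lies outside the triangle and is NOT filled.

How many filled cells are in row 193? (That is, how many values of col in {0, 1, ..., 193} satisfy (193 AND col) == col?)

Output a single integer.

193 in binary = 11000001
popcount(193) = number of 1-bits in 11000001 = 3
A col c satisfies (193 AND c) == c iff every set bit of c is also set in 193; each of the 3 set bits of 193 can independently be on or off in c.
count = 2^3 = 8

Answer: 8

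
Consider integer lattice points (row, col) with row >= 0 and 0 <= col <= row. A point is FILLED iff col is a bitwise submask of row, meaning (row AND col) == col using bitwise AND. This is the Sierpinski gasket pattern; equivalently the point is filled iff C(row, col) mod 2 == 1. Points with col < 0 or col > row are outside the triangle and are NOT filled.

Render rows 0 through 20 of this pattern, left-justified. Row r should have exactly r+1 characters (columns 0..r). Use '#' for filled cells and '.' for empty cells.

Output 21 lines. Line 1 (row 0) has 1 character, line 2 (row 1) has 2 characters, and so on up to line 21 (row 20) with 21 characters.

r0=0: #
r1=1: ##
r2=10: #.#
r3=11: ####
r4=100: #...#
r5=101: ##..##
r6=110: #.#.#.#
r7=111: ########
r8=1000: #.......#
r9=1001: ##......##
r10=1010: #.#.....#.#
r11=1011: ####....####
r12=1100: #...#...#...#
r13=1101: ##..##..##..##
r14=1110: #.#.#.#.#.#.#.#
r15=1111: ################
r16=10000: #...............#
r17=10001: ##..............##
r18=10010: #.#.............#.#
r19=10011: ####............####
r20=10100: #...#...........#...#

Answer: #
##
#.#
####
#...#
##..##
#.#.#.#
########
#.......#
##......##
#.#.....#.#
####....####
#...#...#...#
##..##..##..##
#.#.#.#.#.#.#.#
################
#...............#
##..............##
#.#.............#.#
####............####
#...#...........#...#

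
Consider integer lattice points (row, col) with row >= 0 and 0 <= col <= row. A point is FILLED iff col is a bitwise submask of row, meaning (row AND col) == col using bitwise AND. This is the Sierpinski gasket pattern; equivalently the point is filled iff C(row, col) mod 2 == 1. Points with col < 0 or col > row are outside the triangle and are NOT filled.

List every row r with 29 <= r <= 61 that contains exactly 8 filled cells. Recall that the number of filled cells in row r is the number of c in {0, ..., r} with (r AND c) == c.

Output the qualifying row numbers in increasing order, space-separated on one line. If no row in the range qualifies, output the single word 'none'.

Answer: 35 37 38 41 42 44 49 50 52 56

Derivation:
Row r has 2^popcount(r) filled cells, so we need popcount(r) = log2(8) = 3.
Scan r = 29..61 and keep those with exactly 3 one-bits:
r=29=11101 popcount=4 -> skip
r=30=11110 popcount=4 -> skip
r=31=11111 popcount=5 -> skip
r=32=100000 popcount=1 -> skip
r=33=100001 popcount=2 -> skip
r=34=100010 popcount=2 -> skip
r=35=100011 popcount=3 -> KEEP
r=36=100100 popcount=2 -> skip
r=37=100101 popcount=3 -> KEEP
r=38=100110 popcount=3 -> KEEP
r=39=100111 popcount=4 -> skip
r=40=101000 popcount=2 -> skip
r=41=101001 popcount=3 -> KEEP
r=42=101010 popcount=3 -> KEEP
r=43=101011 popcount=4 -> skip
r=44=101100 popcount=3 -> KEEP
r=45=101101 popcount=4 -> skip
r=46=101110 popcount=4 -> skip
r=47=101111 popcount=5 -> skip
r=48=110000 popcount=2 -> skip
r=49=110001 popcount=3 -> KEEP
r=50=110010 popcount=3 -> KEEP
r=51=110011 popcount=4 -> skip
r=52=110100 popcount=3 -> KEEP
r=53=110101 popcount=4 -> skip
r=54=110110 popcount=4 -> skip
r=55=110111 popcount=5 -> skip
r=56=111000 popcount=3 -> KEEP
r=57=111001 popcount=4 -> skip
r=58=111010 popcount=4 -> skip
r=59=111011 popcount=5 -> skip
r=60=111100 popcount=4 -> skip
r=61=111101 popcount=5 -> skip
Kept rows: 35 37 38 41 42 44 49 50 52 56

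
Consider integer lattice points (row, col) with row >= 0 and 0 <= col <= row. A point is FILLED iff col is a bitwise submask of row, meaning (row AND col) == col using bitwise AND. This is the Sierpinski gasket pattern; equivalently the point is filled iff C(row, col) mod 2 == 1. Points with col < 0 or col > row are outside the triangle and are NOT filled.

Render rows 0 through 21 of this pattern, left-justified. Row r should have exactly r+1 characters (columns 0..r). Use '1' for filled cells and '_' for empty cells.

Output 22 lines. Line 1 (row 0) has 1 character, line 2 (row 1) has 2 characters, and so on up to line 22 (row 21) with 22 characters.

Answer: 1
11
1_1
1111
1___1
11__11
1_1_1_1
11111111
1_______1
11______11
1_1_____1_1
1111____1111
1___1___1___1
11__11__11__11
1_1_1_1_1_1_1_1
1111111111111111
1_______________1
11______________11
1_1_____________1_1
1111____________1111
1___1___________1___1
11__11__________11__11

Derivation:
r0=0: 1
r1=1: 11
r2=10: 1_1
r3=11: 1111
r4=100: 1___1
r5=101: 11__11
r6=110: 1_1_1_1
r7=111: 11111111
r8=1000: 1_______1
r9=1001: 11______11
r10=1010: 1_1_____1_1
r11=1011: 1111____1111
r12=1100: 1___1___1___1
r13=1101: 11__11__11__11
r14=1110: 1_1_1_1_1_1_1_1
r15=1111: 1111111111111111
r16=10000: 1_______________1
r17=10001: 11______________11
r18=10010: 1_1_____________1_1
r19=10011: 1111____________1111
r20=10100: 1___1___________1___1
r21=10101: 11__11__________11__11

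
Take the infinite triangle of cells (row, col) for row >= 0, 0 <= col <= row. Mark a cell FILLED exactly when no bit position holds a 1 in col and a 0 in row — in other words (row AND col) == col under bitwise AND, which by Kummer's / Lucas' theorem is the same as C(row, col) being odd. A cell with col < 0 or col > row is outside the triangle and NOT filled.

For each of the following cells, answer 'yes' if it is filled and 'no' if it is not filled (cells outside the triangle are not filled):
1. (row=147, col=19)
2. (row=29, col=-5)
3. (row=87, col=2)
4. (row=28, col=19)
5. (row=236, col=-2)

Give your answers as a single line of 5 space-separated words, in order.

(147,19): row=0b10010011, col=0b10011, row AND col = 0b10011 = 19; 19 == 19 -> filled
(29,-5): col outside [0, 29] -> not filled
(87,2): row=0b1010111, col=0b10, row AND col = 0b10 = 2; 2 == 2 -> filled
(28,19): row=0b11100, col=0b10011, row AND col = 0b10000 = 16; 16 != 19 -> empty
(236,-2): col outside [0, 236] -> not filled

Answer: yes no yes no no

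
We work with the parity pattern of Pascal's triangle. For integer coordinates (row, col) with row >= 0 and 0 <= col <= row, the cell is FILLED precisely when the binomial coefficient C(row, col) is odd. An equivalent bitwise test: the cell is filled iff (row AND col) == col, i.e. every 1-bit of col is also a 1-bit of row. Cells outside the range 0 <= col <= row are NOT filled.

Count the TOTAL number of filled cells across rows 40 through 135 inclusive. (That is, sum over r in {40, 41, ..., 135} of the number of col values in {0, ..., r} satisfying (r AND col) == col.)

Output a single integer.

r40=101000 pc2: +4 =4
r41=101001 pc3: +8 =12
r42=101010 pc3: +8 =20
r43=101011 pc4: +16 =36
r44=101100 pc3: +8 =44
r45=101101 pc4: +16 =60
r46=101110 pc4: +16 =76
r47=101111 pc5: +32 =108
r48=110000 pc2: +4 =112
r49=110001 pc3: +8 =120
r50=110010 pc3: +8 =128
r51=110011 pc4: +16 =144
r52=110100 pc3: +8 =152
r53=110101 pc4: +16 =168
r54=110110 pc4: +16 =184
r55=110111 pc5: +32 =216
r56=111000 pc3: +8 =224
r57=111001 pc4: +16 =240
r58=111010 pc4: +16 =256
r59=111011 pc5: +32 =288
r60=111100 pc4: +16 =304
r61=111101 pc5: +32 =336
r62=111110 pc5: +32 =368
r63=111111 pc6: +64 =432
r64=1000000 pc1: +2 =434
r65=1000001 pc2: +4 =438
r66=1000010 pc2: +4 =442
r67=1000011 pc3: +8 =450
r68=1000100 pc2: +4 =454
r69=1000101 pc3: +8 =462
r70=1000110 pc3: +8 =470
r71=1000111 pc4: +16 =486
r72=1001000 pc2: +4 =490
r73=1001001 pc3: +8 =498
r74=1001010 pc3: +8 =506
r75=1001011 pc4: +16 =522
r76=1001100 pc3: +8 =530
r77=1001101 pc4: +16 =546
r78=1001110 pc4: +16 =562
r79=1001111 pc5: +32 =594
r80=1010000 pc2: +4 =598
r81=1010001 pc3: +8 =606
r82=1010010 pc3: +8 =614
r83=1010011 pc4: +16 =630
r84=1010100 pc3: +8 =638
r85=1010101 pc4: +16 =654
r86=1010110 pc4: +16 =670
r87=1010111 pc5: +32 =702
r88=1011000 pc3: +8 =710
r89=1011001 pc4: +16 =726
r90=1011010 pc4: +16 =742
r91=1011011 pc5: +32 =774
r92=1011100 pc4: +16 =790
r93=1011101 pc5: +32 =822
r94=1011110 pc5: +32 =854
r95=1011111 pc6: +64 =918
r96=1100000 pc2: +4 =922
r97=1100001 pc3: +8 =930
r98=1100010 pc3: +8 =938
r99=1100011 pc4: +16 =954
r100=1100100 pc3: +8 =962
r101=1100101 pc4: +16 =978
r102=1100110 pc4: +16 =994
r103=1100111 pc5: +32 =1026
r104=1101000 pc3: +8 =1034
r105=1101001 pc4: +16 =1050
r106=1101010 pc4: +16 =1066
r107=1101011 pc5: +32 =1098
r108=1101100 pc4: +16 =1114
r109=1101101 pc5: +32 =1146
r110=1101110 pc5: +32 =1178
r111=1101111 pc6: +64 =1242
r112=1110000 pc3: +8 =1250
r113=1110001 pc4: +16 =1266
r114=1110010 pc4: +16 =1282
r115=1110011 pc5: +32 =1314
r116=1110100 pc4: +16 =1330
r117=1110101 pc5: +32 =1362
r118=1110110 pc5: +32 =1394
r119=1110111 pc6: +64 =1458
r120=1111000 pc4: +16 =1474
r121=1111001 pc5: +32 =1506
r122=1111010 pc5: +32 =1538
r123=1111011 pc6: +64 =1602
r124=1111100 pc5: +32 =1634
r125=1111101 pc6: +64 =1698
r126=1111110 pc6: +64 =1762
r127=1111111 pc7: +128 =1890
r128=10000000 pc1: +2 =1892
r129=10000001 pc2: +4 =1896
r130=10000010 pc2: +4 =1900
r131=10000011 pc3: +8 =1908
r132=10000100 pc2: +4 =1912
r133=10000101 pc3: +8 =1920
r134=10000110 pc3: +8 =1928
r135=10000111 pc4: +16 =1944

Answer: 1944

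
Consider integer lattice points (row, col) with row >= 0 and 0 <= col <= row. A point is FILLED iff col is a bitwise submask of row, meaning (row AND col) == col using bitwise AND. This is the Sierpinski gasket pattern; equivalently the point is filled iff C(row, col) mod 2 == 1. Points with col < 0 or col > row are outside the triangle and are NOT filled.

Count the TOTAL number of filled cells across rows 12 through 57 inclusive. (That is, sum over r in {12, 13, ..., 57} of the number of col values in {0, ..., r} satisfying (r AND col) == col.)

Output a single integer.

Answer: 492

Derivation:
r12=1100 pc2: +4 =4
r13=1101 pc3: +8 =12
r14=1110 pc3: +8 =20
r15=1111 pc4: +16 =36
r16=10000 pc1: +2 =38
r17=10001 pc2: +4 =42
r18=10010 pc2: +4 =46
r19=10011 pc3: +8 =54
r20=10100 pc2: +4 =58
r21=10101 pc3: +8 =66
r22=10110 pc3: +8 =74
r23=10111 pc4: +16 =90
r24=11000 pc2: +4 =94
r25=11001 pc3: +8 =102
r26=11010 pc3: +8 =110
r27=11011 pc4: +16 =126
r28=11100 pc3: +8 =134
r29=11101 pc4: +16 =150
r30=11110 pc4: +16 =166
r31=11111 pc5: +32 =198
r32=100000 pc1: +2 =200
r33=100001 pc2: +4 =204
r34=100010 pc2: +4 =208
r35=100011 pc3: +8 =216
r36=100100 pc2: +4 =220
r37=100101 pc3: +8 =228
r38=100110 pc3: +8 =236
r39=100111 pc4: +16 =252
r40=101000 pc2: +4 =256
r41=101001 pc3: +8 =264
r42=101010 pc3: +8 =272
r43=101011 pc4: +16 =288
r44=101100 pc3: +8 =296
r45=101101 pc4: +16 =312
r46=101110 pc4: +16 =328
r47=101111 pc5: +32 =360
r48=110000 pc2: +4 =364
r49=110001 pc3: +8 =372
r50=110010 pc3: +8 =380
r51=110011 pc4: +16 =396
r52=110100 pc3: +8 =404
r53=110101 pc4: +16 =420
r54=110110 pc4: +16 =436
r55=110111 pc5: +32 =468
r56=111000 pc3: +8 =476
r57=111001 pc4: +16 =492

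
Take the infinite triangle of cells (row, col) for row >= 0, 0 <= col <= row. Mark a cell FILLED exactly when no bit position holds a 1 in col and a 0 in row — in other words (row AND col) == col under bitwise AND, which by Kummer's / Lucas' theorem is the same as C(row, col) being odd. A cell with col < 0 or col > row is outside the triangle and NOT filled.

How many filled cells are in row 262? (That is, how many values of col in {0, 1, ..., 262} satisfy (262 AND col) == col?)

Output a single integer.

262 in binary = 100000110
popcount(262) = number of 1-bits in 100000110 = 3
A col c satisfies (262 AND c) == c iff every set bit of c is also set in 262; each of the 3 set bits of 262 can independently be on or off in c.
count = 2^3 = 8

Answer: 8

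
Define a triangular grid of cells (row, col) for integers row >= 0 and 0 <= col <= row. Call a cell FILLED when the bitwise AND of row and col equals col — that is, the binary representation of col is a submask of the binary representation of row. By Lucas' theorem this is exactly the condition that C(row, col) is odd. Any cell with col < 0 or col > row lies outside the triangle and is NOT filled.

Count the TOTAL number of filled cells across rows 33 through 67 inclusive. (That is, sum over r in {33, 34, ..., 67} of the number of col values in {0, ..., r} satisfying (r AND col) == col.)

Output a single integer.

r33=100001 pc2: +4 =4
r34=100010 pc2: +4 =8
r35=100011 pc3: +8 =16
r36=100100 pc2: +4 =20
r37=100101 pc3: +8 =28
r38=100110 pc3: +8 =36
r39=100111 pc4: +16 =52
r40=101000 pc2: +4 =56
r41=101001 pc3: +8 =64
r42=101010 pc3: +8 =72
r43=101011 pc4: +16 =88
r44=101100 pc3: +8 =96
r45=101101 pc4: +16 =112
r46=101110 pc4: +16 =128
r47=101111 pc5: +32 =160
r48=110000 pc2: +4 =164
r49=110001 pc3: +8 =172
r50=110010 pc3: +8 =180
r51=110011 pc4: +16 =196
r52=110100 pc3: +8 =204
r53=110101 pc4: +16 =220
r54=110110 pc4: +16 =236
r55=110111 pc5: +32 =268
r56=111000 pc3: +8 =276
r57=111001 pc4: +16 =292
r58=111010 pc4: +16 =308
r59=111011 pc5: +32 =340
r60=111100 pc4: +16 =356
r61=111101 pc5: +32 =388
r62=111110 pc5: +32 =420
r63=111111 pc6: +64 =484
r64=1000000 pc1: +2 =486
r65=1000001 pc2: +4 =490
r66=1000010 pc2: +4 =494
r67=1000011 pc3: +8 =502

Answer: 502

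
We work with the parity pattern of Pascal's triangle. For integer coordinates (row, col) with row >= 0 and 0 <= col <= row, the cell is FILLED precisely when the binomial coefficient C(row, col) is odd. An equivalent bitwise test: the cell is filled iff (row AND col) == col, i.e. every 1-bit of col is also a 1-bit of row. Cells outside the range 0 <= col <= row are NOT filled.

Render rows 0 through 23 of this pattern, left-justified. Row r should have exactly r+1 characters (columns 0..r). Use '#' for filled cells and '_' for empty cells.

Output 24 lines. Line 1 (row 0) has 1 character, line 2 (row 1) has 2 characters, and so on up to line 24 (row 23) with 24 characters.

r0=0: #
r1=1: ##
r2=10: #_#
r3=11: ####
r4=100: #___#
r5=101: ##__##
r6=110: #_#_#_#
r7=111: ########
r8=1000: #_______#
r9=1001: ##______##
r10=1010: #_#_____#_#
r11=1011: ####____####
r12=1100: #___#___#___#
r13=1101: ##__##__##__##
r14=1110: #_#_#_#_#_#_#_#
r15=1111: ################
r16=10000: #_______________#
r17=10001: ##______________##
r18=10010: #_#_____________#_#
r19=10011: ####____________####
r20=10100: #___#___________#___#
r21=10101: ##__##__________##__##
r22=10110: #_#_#_#_________#_#_#_#
r23=10111: ########________########

Answer: #
##
#_#
####
#___#
##__##
#_#_#_#
########
#_______#
##______##
#_#_____#_#
####____####
#___#___#___#
##__##__##__##
#_#_#_#_#_#_#_#
################
#_______________#
##______________##
#_#_____________#_#
####____________####
#___#___________#___#
##__##__________##__##
#_#_#_#_________#_#_#_#
########________########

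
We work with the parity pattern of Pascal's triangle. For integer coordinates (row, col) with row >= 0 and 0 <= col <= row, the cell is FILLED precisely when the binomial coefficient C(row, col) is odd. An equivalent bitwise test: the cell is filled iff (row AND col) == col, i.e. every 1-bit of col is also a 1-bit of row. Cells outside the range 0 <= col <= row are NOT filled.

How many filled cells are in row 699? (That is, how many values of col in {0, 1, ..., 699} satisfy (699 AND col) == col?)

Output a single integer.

699 in binary = 1010111011
popcount(699) = number of 1-bits in 1010111011 = 7
A col c satisfies (699 AND c) == c iff every set bit of c is also set in 699; each of the 7 set bits of 699 can independently be on or off in c.
count = 2^7 = 128

Answer: 128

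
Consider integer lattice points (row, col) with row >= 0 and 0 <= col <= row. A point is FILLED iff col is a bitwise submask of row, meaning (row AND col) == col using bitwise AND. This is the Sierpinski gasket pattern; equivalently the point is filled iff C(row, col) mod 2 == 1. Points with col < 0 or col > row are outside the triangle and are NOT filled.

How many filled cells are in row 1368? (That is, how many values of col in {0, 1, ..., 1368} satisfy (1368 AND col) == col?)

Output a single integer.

1368 in binary = 10101011000
popcount(1368) = number of 1-bits in 10101011000 = 5
A col c satisfies (1368 AND c) == c iff every set bit of c is also set in 1368; each of the 5 set bits of 1368 can independently be on or off in c.
count = 2^5 = 32

Answer: 32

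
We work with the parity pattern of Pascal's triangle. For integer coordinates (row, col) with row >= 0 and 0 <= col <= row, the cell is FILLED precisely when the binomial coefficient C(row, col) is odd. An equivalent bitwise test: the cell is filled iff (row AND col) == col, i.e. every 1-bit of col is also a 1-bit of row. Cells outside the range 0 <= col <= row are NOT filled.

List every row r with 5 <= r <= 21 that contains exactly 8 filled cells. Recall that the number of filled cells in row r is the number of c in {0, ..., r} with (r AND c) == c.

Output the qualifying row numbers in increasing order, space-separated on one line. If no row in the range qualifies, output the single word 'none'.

Row r has 2^popcount(r) filled cells, so we need popcount(r) = log2(8) = 3.
Scan r = 5..21 and keep those with exactly 3 one-bits:
r=5=101 popcount=2 -> skip
r=6=110 popcount=2 -> skip
r=7=111 popcount=3 -> KEEP
r=8=1000 popcount=1 -> skip
r=9=1001 popcount=2 -> skip
r=10=1010 popcount=2 -> skip
r=11=1011 popcount=3 -> KEEP
r=12=1100 popcount=2 -> skip
r=13=1101 popcount=3 -> KEEP
r=14=1110 popcount=3 -> KEEP
r=15=1111 popcount=4 -> skip
r=16=10000 popcount=1 -> skip
r=17=10001 popcount=2 -> skip
r=18=10010 popcount=2 -> skip
r=19=10011 popcount=3 -> KEEP
r=20=10100 popcount=2 -> skip
r=21=10101 popcount=3 -> KEEP
Kept rows: 7 11 13 14 19 21

Answer: 7 11 13 14 19 21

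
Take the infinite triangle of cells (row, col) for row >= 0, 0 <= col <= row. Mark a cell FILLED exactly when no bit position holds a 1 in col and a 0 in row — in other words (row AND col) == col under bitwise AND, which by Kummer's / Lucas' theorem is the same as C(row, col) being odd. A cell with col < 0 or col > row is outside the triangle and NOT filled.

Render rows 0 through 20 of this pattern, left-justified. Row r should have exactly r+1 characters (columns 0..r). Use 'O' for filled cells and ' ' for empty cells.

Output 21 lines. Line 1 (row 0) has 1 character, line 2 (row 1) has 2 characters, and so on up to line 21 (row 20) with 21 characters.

Answer: O
OO
O O
OOOO
O   O
OO  OO
O O O O
OOOOOOOO
O       O
OO      OO
O O     O O
OOOO    OOOO
O   O   O   O
OO  OO  OO  OO
O O O O O O O O
OOOOOOOOOOOOOOOO
O               O
OO              OO
O O             O O
OOOO            OOOO
O   O           O   O

Derivation:
r0=0: O
r1=1: OO
r2=10: O O
r3=11: OOOO
r4=100: O   O
r5=101: OO  OO
r6=110: O O O O
r7=111: OOOOOOOO
r8=1000: O       O
r9=1001: OO      OO
r10=1010: O O     O O
r11=1011: OOOO    OOOO
r12=1100: O   O   O   O
r13=1101: OO  OO  OO  OO
r14=1110: O O O O O O O O
r15=1111: OOOOOOOOOOOOOOOO
r16=10000: O               O
r17=10001: OO              OO
r18=10010: O O             O O
r19=10011: OOOO            OOOO
r20=10100: O   O           O   O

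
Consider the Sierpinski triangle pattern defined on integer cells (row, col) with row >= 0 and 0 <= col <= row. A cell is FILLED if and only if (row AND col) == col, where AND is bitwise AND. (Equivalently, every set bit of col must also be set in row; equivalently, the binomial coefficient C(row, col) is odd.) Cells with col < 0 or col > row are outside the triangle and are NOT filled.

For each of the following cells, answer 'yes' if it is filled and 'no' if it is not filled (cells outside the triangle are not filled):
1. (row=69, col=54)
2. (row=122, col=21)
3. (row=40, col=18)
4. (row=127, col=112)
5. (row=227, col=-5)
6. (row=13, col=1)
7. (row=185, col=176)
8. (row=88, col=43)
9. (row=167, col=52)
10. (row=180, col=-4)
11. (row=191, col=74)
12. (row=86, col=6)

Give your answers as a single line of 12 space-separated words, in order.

Answer: no no no yes no yes yes no no no no yes

Derivation:
(69,54): row=0b1000101, col=0b110110, row AND col = 0b100 = 4; 4 != 54 -> empty
(122,21): row=0b1111010, col=0b10101, row AND col = 0b10000 = 16; 16 != 21 -> empty
(40,18): row=0b101000, col=0b10010, row AND col = 0b0 = 0; 0 != 18 -> empty
(127,112): row=0b1111111, col=0b1110000, row AND col = 0b1110000 = 112; 112 == 112 -> filled
(227,-5): col outside [0, 227] -> not filled
(13,1): row=0b1101, col=0b1, row AND col = 0b1 = 1; 1 == 1 -> filled
(185,176): row=0b10111001, col=0b10110000, row AND col = 0b10110000 = 176; 176 == 176 -> filled
(88,43): row=0b1011000, col=0b101011, row AND col = 0b1000 = 8; 8 != 43 -> empty
(167,52): row=0b10100111, col=0b110100, row AND col = 0b100100 = 36; 36 != 52 -> empty
(180,-4): col outside [0, 180] -> not filled
(191,74): row=0b10111111, col=0b1001010, row AND col = 0b1010 = 10; 10 != 74 -> empty
(86,6): row=0b1010110, col=0b110, row AND col = 0b110 = 6; 6 == 6 -> filled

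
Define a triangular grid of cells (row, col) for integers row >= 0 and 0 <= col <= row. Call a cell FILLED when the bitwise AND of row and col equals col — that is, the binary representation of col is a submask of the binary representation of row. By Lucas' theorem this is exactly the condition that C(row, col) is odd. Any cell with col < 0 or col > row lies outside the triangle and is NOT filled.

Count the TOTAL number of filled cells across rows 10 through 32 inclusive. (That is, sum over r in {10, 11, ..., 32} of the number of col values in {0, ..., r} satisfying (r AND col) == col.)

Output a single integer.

Answer: 212

Derivation:
r10=1010 pc2: +4 =4
r11=1011 pc3: +8 =12
r12=1100 pc2: +4 =16
r13=1101 pc3: +8 =24
r14=1110 pc3: +8 =32
r15=1111 pc4: +16 =48
r16=10000 pc1: +2 =50
r17=10001 pc2: +4 =54
r18=10010 pc2: +4 =58
r19=10011 pc3: +8 =66
r20=10100 pc2: +4 =70
r21=10101 pc3: +8 =78
r22=10110 pc3: +8 =86
r23=10111 pc4: +16 =102
r24=11000 pc2: +4 =106
r25=11001 pc3: +8 =114
r26=11010 pc3: +8 =122
r27=11011 pc4: +16 =138
r28=11100 pc3: +8 =146
r29=11101 pc4: +16 =162
r30=11110 pc4: +16 =178
r31=11111 pc5: +32 =210
r32=100000 pc1: +2 =212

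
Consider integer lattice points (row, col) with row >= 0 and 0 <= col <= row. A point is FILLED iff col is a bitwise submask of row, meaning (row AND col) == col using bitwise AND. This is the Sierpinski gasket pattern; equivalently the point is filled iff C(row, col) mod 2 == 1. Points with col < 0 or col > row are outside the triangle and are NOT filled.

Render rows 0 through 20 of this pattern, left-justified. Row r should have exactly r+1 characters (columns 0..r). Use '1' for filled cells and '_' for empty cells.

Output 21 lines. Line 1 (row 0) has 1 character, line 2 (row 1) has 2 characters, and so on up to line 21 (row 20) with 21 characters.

r0=0: 1
r1=1: 11
r2=10: 1_1
r3=11: 1111
r4=100: 1___1
r5=101: 11__11
r6=110: 1_1_1_1
r7=111: 11111111
r8=1000: 1_______1
r9=1001: 11______11
r10=1010: 1_1_____1_1
r11=1011: 1111____1111
r12=1100: 1___1___1___1
r13=1101: 11__11__11__11
r14=1110: 1_1_1_1_1_1_1_1
r15=1111: 1111111111111111
r16=10000: 1_______________1
r17=10001: 11______________11
r18=10010: 1_1_____________1_1
r19=10011: 1111____________1111
r20=10100: 1___1___________1___1

Answer: 1
11
1_1
1111
1___1
11__11
1_1_1_1
11111111
1_______1
11______11
1_1_____1_1
1111____1111
1___1___1___1
11__11__11__11
1_1_1_1_1_1_1_1
1111111111111111
1_______________1
11______________11
1_1_____________1_1
1111____________1111
1___1___________1___1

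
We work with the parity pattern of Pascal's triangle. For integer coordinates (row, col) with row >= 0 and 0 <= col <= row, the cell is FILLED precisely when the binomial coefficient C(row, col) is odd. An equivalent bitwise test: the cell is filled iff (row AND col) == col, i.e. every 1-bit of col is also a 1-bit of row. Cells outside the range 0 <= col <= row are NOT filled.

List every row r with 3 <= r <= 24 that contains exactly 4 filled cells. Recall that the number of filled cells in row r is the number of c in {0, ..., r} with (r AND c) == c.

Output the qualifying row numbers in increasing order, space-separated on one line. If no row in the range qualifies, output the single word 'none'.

Row r has 2^popcount(r) filled cells, so we need popcount(r) = log2(4) = 2.
Scan r = 3..24 and keep those with exactly 2 one-bits:
r=3=11 popcount=2 -> KEEP
r=4=100 popcount=1 -> skip
r=5=101 popcount=2 -> KEEP
r=6=110 popcount=2 -> KEEP
r=7=111 popcount=3 -> skip
r=8=1000 popcount=1 -> skip
r=9=1001 popcount=2 -> KEEP
r=10=1010 popcount=2 -> KEEP
r=11=1011 popcount=3 -> skip
r=12=1100 popcount=2 -> KEEP
r=13=1101 popcount=3 -> skip
r=14=1110 popcount=3 -> skip
r=15=1111 popcount=4 -> skip
r=16=10000 popcount=1 -> skip
r=17=10001 popcount=2 -> KEEP
r=18=10010 popcount=2 -> KEEP
r=19=10011 popcount=3 -> skip
r=20=10100 popcount=2 -> KEEP
r=21=10101 popcount=3 -> skip
r=22=10110 popcount=3 -> skip
r=23=10111 popcount=4 -> skip
r=24=11000 popcount=2 -> KEEP
Kept rows: 3 5 6 9 10 12 17 18 20 24

Answer: 3 5 6 9 10 12 17 18 20 24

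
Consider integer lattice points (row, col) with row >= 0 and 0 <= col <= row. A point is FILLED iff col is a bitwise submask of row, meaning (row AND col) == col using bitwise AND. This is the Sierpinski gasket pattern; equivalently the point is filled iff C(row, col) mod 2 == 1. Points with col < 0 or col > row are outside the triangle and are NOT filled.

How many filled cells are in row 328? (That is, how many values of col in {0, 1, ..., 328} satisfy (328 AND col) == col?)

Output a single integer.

328 in binary = 101001000
popcount(328) = number of 1-bits in 101001000 = 3
A col c satisfies (328 AND c) == c iff every set bit of c is also set in 328; each of the 3 set bits of 328 can independently be on or off in c.
count = 2^3 = 8

Answer: 8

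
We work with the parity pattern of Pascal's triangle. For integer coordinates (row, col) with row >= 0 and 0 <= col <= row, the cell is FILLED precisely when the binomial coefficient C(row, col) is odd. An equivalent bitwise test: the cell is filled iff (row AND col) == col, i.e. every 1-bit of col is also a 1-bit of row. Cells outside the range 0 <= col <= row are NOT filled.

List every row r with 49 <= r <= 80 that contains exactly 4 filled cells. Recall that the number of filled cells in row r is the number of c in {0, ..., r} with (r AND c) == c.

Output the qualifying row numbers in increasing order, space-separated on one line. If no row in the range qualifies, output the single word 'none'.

Answer: 65 66 68 72 80

Derivation:
Row r has 2^popcount(r) filled cells, so we need popcount(r) = log2(4) = 2.
Scan r = 49..80 and keep those with exactly 2 one-bits:
r=49=110001 popcount=3 -> skip
r=50=110010 popcount=3 -> skip
r=51=110011 popcount=4 -> skip
r=52=110100 popcount=3 -> skip
r=53=110101 popcount=4 -> skip
r=54=110110 popcount=4 -> skip
r=55=110111 popcount=5 -> skip
r=56=111000 popcount=3 -> skip
r=57=111001 popcount=4 -> skip
r=58=111010 popcount=4 -> skip
r=59=111011 popcount=5 -> skip
r=60=111100 popcount=4 -> skip
r=61=111101 popcount=5 -> skip
r=62=111110 popcount=5 -> skip
r=63=111111 popcount=6 -> skip
r=64=1000000 popcount=1 -> skip
r=65=1000001 popcount=2 -> KEEP
r=66=1000010 popcount=2 -> KEEP
r=67=1000011 popcount=3 -> skip
r=68=1000100 popcount=2 -> KEEP
r=69=1000101 popcount=3 -> skip
r=70=1000110 popcount=3 -> skip
r=71=1000111 popcount=4 -> skip
r=72=1001000 popcount=2 -> KEEP
r=73=1001001 popcount=3 -> skip
r=74=1001010 popcount=3 -> skip
r=75=1001011 popcount=4 -> skip
r=76=1001100 popcount=3 -> skip
r=77=1001101 popcount=4 -> skip
r=78=1001110 popcount=4 -> skip
r=79=1001111 popcount=5 -> skip
r=80=1010000 popcount=2 -> KEEP
Kept rows: 65 66 68 72 80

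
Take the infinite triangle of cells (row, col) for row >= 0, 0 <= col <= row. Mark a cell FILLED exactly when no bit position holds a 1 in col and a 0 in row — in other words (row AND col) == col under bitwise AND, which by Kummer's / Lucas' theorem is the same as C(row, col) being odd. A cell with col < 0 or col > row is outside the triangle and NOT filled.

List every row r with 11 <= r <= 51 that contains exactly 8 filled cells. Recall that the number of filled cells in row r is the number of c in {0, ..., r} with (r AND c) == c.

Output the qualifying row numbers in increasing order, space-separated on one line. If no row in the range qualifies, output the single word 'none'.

Row r has 2^popcount(r) filled cells, so we need popcount(r) = log2(8) = 3.
Scan r = 11..51 and keep those with exactly 3 one-bits:
r=11=1011 popcount=3 -> KEEP
r=12=1100 popcount=2 -> skip
r=13=1101 popcount=3 -> KEEP
r=14=1110 popcount=3 -> KEEP
r=15=1111 popcount=4 -> skip
r=16=10000 popcount=1 -> skip
r=17=10001 popcount=2 -> skip
r=18=10010 popcount=2 -> skip
r=19=10011 popcount=3 -> KEEP
r=20=10100 popcount=2 -> skip
r=21=10101 popcount=3 -> KEEP
r=22=10110 popcount=3 -> KEEP
r=23=10111 popcount=4 -> skip
r=24=11000 popcount=2 -> skip
r=25=11001 popcount=3 -> KEEP
r=26=11010 popcount=3 -> KEEP
r=27=11011 popcount=4 -> skip
r=28=11100 popcount=3 -> KEEP
r=29=11101 popcount=4 -> skip
r=30=11110 popcount=4 -> skip
r=31=11111 popcount=5 -> skip
r=32=100000 popcount=1 -> skip
r=33=100001 popcount=2 -> skip
r=34=100010 popcount=2 -> skip
r=35=100011 popcount=3 -> KEEP
r=36=100100 popcount=2 -> skip
r=37=100101 popcount=3 -> KEEP
r=38=100110 popcount=3 -> KEEP
r=39=100111 popcount=4 -> skip
r=40=101000 popcount=2 -> skip
r=41=101001 popcount=3 -> KEEP
r=42=101010 popcount=3 -> KEEP
r=43=101011 popcount=4 -> skip
r=44=101100 popcount=3 -> KEEP
r=45=101101 popcount=4 -> skip
r=46=101110 popcount=4 -> skip
r=47=101111 popcount=5 -> skip
r=48=110000 popcount=2 -> skip
r=49=110001 popcount=3 -> KEEP
r=50=110010 popcount=3 -> KEEP
r=51=110011 popcount=4 -> skip
Kept rows: 11 13 14 19 21 22 25 26 28 35 37 38 41 42 44 49 50

Answer: 11 13 14 19 21 22 25 26 28 35 37 38 41 42 44 49 50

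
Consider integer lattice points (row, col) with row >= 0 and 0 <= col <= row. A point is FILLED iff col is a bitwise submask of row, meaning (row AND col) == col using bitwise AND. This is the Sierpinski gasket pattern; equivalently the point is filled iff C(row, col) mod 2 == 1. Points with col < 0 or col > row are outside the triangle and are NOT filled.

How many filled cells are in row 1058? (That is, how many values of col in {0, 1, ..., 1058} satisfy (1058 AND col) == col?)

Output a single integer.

1058 in binary = 10000100010
popcount(1058) = number of 1-bits in 10000100010 = 3
A col c satisfies (1058 AND c) == c iff every set bit of c is also set in 1058; each of the 3 set bits of 1058 can independently be on or off in c.
count = 2^3 = 8

Answer: 8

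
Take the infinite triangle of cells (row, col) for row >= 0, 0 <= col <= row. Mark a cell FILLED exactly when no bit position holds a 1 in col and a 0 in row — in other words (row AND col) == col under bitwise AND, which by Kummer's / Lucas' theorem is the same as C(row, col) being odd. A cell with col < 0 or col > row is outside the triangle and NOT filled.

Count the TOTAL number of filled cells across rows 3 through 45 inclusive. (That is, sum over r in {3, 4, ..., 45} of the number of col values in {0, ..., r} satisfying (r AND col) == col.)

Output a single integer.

r3=11 pc2: +4 =4
r4=100 pc1: +2 =6
r5=101 pc2: +4 =10
r6=110 pc2: +4 =14
r7=111 pc3: +8 =22
r8=1000 pc1: +2 =24
r9=1001 pc2: +4 =28
r10=1010 pc2: +4 =32
r11=1011 pc3: +8 =40
r12=1100 pc2: +4 =44
r13=1101 pc3: +8 =52
r14=1110 pc3: +8 =60
r15=1111 pc4: +16 =76
r16=10000 pc1: +2 =78
r17=10001 pc2: +4 =82
r18=10010 pc2: +4 =86
r19=10011 pc3: +8 =94
r20=10100 pc2: +4 =98
r21=10101 pc3: +8 =106
r22=10110 pc3: +8 =114
r23=10111 pc4: +16 =130
r24=11000 pc2: +4 =134
r25=11001 pc3: +8 =142
r26=11010 pc3: +8 =150
r27=11011 pc4: +16 =166
r28=11100 pc3: +8 =174
r29=11101 pc4: +16 =190
r30=11110 pc4: +16 =206
r31=11111 pc5: +32 =238
r32=100000 pc1: +2 =240
r33=100001 pc2: +4 =244
r34=100010 pc2: +4 =248
r35=100011 pc3: +8 =256
r36=100100 pc2: +4 =260
r37=100101 pc3: +8 =268
r38=100110 pc3: +8 =276
r39=100111 pc4: +16 =292
r40=101000 pc2: +4 =296
r41=101001 pc3: +8 =304
r42=101010 pc3: +8 =312
r43=101011 pc4: +16 =328
r44=101100 pc3: +8 =336
r45=101101 pc4: +16 =352

Answer: 352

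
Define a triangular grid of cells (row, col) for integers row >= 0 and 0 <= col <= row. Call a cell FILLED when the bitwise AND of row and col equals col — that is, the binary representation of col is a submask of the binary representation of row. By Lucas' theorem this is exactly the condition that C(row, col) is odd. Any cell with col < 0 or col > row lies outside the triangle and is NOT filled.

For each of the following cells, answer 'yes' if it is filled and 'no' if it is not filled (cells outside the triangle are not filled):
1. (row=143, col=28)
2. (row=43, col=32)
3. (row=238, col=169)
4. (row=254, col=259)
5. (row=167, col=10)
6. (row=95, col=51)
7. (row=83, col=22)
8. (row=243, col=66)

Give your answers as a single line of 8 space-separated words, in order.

Answer: no yes no no no no no yes

Derivation:
(143,28): row=0b10001111, col=0b11100, row AND col = 0b1100 = 12; 12 != 28 -> empty
(43,32): row=0b101011, col=0b100000, row AND col = 0b100000 = 32; 32 == 32 -> filled
(238,169): row=0b11101110, col=0b10101001, row AND col = 0b10101000 = 168; 168 != 169 -> empty
(254,259): col outside [0, 254] -> not filled
(167,10): row=0b10100111, col=0b1010, row AND col = 0b10 = 2; 2 != 10 -> empty
(95,51): row=0b1011111, col=0b110011, row AND col = 0b10011 = 19; 19 != 51 -> empty
(83,22): row=0b1010011, col=0b10110, row AND col = 0b10010 = 18; 18 != 22 -> empty
(243,66): row=0b11110011, col=0b1000010, row AND col = 0b1000010 = 66; 66 == 66 -> filled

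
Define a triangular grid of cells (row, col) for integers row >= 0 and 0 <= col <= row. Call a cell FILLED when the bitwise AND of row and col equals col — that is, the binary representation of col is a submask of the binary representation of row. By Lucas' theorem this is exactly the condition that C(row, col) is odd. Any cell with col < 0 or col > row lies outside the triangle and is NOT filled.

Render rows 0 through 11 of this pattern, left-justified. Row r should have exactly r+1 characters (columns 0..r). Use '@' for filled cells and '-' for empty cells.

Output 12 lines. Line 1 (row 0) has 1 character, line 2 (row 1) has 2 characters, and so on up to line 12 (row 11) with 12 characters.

Answer: @
@@
@-@
@@@@
@---@
@@--@@
@-@-@-@
@@@@@@@@
@-------@
@@------@@
@-@-----@-@
@@@@----@@@@

Derivation:
r0=0: @
r1=1: @@
r2=10: @-@
r3=11: @@@@
r4=100: @---@
r5=101: @@--@@
r6=110: @-@-@-@
r7=111: @@@@@@@@
r8=1000: @-------@
r9=1001: @@------@@
r10=1010: @-@-----@-@
r11=1011: @@@@----@@@@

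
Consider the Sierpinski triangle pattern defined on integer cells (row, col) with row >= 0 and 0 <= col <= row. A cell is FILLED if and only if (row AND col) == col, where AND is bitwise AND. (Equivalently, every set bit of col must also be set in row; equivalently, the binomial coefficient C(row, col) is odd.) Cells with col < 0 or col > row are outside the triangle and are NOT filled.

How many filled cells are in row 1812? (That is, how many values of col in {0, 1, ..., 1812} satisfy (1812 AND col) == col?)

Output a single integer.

Answer: 32

Derivation:
1812 in binary = 11100010100
popcount(1812) = number of 1-bits in 11100010100 = 5
A col c satisfies (1812 AND c) == c iff every set bit of c is also set in 1812; each of the 5 set bits of 1812 can independently be on or off in c.
count = 2^5 = 32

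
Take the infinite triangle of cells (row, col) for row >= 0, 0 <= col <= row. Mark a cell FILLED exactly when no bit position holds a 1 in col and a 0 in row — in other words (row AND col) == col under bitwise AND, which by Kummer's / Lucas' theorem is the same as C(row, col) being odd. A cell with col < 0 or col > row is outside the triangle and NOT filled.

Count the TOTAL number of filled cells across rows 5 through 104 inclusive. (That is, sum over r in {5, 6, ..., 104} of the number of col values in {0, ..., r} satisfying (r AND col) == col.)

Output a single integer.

r5=101 pc2: +4 =4
r6=110 pc2: +4 =8
r7=111 pc3: +8 =16
r8=1000 pc1: +2 =18
r9=1001 pc2: +4 =22
r10=1010 pc2: +4 =26
r11=1011 pc3: +8 =34
r12=1100 pc2: +4 =38
r13=1101 pc3: +8 =46
r14=1110 pc3: +8 =54
r15=1111 pc4: +16 =70
r16=10000 pc1: +2 =72
r17=10001 pc2: +4 =76
r18=10010 pc2: +4 =80
r19=10011 pc3: +8 =88
r20=10100 pc2: +4 =92
r21=10101 pc3: +8 =100
r22=10110 pc3: +8 =108
r23=10111 pc4: +16 =124
r24=11000 pc2: +4 =128
r25=11001 pc3: +8 =136
r26=11010 pc3: +8 =144
r27=11011 pc4: +16 =160
r28=11100 pc3: +8 =168
r29=11101 pc4: +16 =184
r30=11110 pc4: +16 =200
r31=11111 pc5: +32 =232
r32=100000 pc1: +2 =234
r33=100001 pc2: +4 =238
r34=100010 pc2: +4 =242
r35=100011 pc3: +8 =250
r36=100100 pc2: +4 =254
r37=100101 pc3: +8 =262
r38=100110 pc3: +8 =270
r39=100111 pc4: +16 =286
r40=101000 pc2: +4 =290
r41=101001 pc3: +8 =298
r42=101010 pc3: +8 =306
r43=101011 pc4: +16 =322
r44=101100 pc3: +8 =330
r45=101101 pc4: +16 =346
r46=101110 pc4: +16 =362
r47=101111 pc5: +32 =394
r48=110000 pc2: +4 =398
r49=110001 pc3: +8 =406
r50=110010 pc3: +8 =414
r51=110011 pc4: +16 =430
r52=110100 pc3: +8 =438
r53=110101 pc4: +16 =454
r54=110110 pc4: +16 =470
r55=110111 pc5: +32 =502
r56=111000 pc3: +8 =510
r57=111001 pc4: +16 =526
r58=111010 pc4: +16 =542
r59=111011 pc5: +32 =574
r60=111100 pc4: +16 =590
r61=111101 pc5: +32 =622
r62=111110 pc5: +32 =654
r63=111111 pc6: +64 =718
r64=1000000 pc1: +2 =720
r65=1000001 pc2: +4 =724
r66=1000010 pc2: +4 =728
r67=1000011 pc3: +8 =736
r68=1000100 pc2: +4 =740
r69=1000101 pc3: +8 =748
r70=1000110 pc3: +8 =756
r71=1000111 pc4: +16 =772
r72=1001000 pc2: +4 =776
r73=1001001 pc3: +8 =784
r74=1001010 pc3: +8 =792
r75=1001011 pc4: +16 =808
r76=1001100 pc3: +8 =816
r77=1001101 pc4: +16 =832
r78=1001110 pc4: +16 =848
r79=1001111 pc5: +32 =880
r80=1010000 pc2: +4 =884
r81=1010001 pc3: +8 =892
r82=1010010 pc3: +8 =900
r83=1010011 pc4: +16 =916
r84=1010100 pc3: +8 =924
r85=1010101 pc4: +16 =940
r86=1010110 pc4: +16 =956
r87=1010111 pc5: +32 =988
r88=1011000 pc3: +8 =996
r89=1011001 pc4: +16 =1012
r90=1011010 pc4: +16 =1028
r91=1011011 pc5: +32 =1060
r92=1011100 pc4: +16 =1076
r93=1011101 pc5: +32 =1108
r94=1011110 pc5: +32 =1140
r95=1011111 pc6: +64 =1204
r96=1100000 pc2: +4 =1208
r97=1100001 pc3: +8 =1216
r98=1100010 pc3: +8 =1224
r99=1100011 pc4: +16 =1240
r100=1100100 pc3: +8 =1248
r101=1100101 pc4: +16 =1264
r102=1100110 pc4: +16 =1280
r103=1100111 pc5: +32 =1312
r104=1101000 pc3: +8 =1320

Answer: 1320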